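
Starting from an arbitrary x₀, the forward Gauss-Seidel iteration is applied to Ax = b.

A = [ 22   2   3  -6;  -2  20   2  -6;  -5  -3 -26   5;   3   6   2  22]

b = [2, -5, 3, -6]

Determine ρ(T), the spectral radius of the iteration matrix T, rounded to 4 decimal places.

A = D + L + U where D = diag(22, 20, -26, 22).
T_GS = -(D+L)⁻¹U: row 0 first, T[0,3] = -(-6)/(22) = +0.2727; later rows by forward substitution.
  T[0,:] = [+0.0000 -0.0909 -0.1364 +0.2727]
  T[1,:] = [+0.0000 -0.0091 -0.1136 +0.3273]
  T[2,:] = [+0.0000 +0.0185 +0.0393 +0.1021]
  T[3,:] = [+0.0000 +0.0132 +0.0460 -0.1357]
eigenvalue magnitudes: 0.1772, 0.0367, 0.0367, 0.0000.
ρ = 0.1772; 0.1772 < 1: convergent.

0.1772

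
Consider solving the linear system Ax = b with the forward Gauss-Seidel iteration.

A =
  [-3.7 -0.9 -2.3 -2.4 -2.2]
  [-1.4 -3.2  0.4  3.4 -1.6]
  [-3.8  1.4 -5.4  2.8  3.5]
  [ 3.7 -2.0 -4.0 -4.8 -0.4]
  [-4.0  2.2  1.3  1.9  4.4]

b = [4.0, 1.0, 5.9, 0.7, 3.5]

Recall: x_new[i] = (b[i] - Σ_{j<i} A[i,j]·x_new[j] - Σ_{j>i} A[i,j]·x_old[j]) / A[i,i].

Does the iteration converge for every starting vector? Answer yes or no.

Diagonal D = diag(-3.7, -3.2, -5.4, -4.8, 4.4); L, U strict lower/upper.
GS T = -(D+L)⁻¹U: row 0 first, T[0,2] = -(-2.3)/(-3.7) = -0.6216; later rows by forward substitution.
  T[0,:] = [+0.0000  -0.2432  -0.6216  -0.6486  -0.5946]
  T[1,:] = [+0.0000  +0.1064  +0.3970  +1.3463  -0.2399]
  T[2,:] = [+0.0000  +0.1988  +0.5404  +1.3240  +1.0044]
  T[3,:] = [+0.0000  -0.3975  -1.0949  -2.1643  -1.2787]
  T[4,:] = [+0.0000  -0.1614  -0.4505  -0.7194  -0.1652]
|roots of det(T-λI)|: 1.3804, 0.5124, 0.2178, 0.0078, 0.0000.
ρ(T) = max|λ| = 1.3804; 1.3804 > 1, so it fails to converge.

no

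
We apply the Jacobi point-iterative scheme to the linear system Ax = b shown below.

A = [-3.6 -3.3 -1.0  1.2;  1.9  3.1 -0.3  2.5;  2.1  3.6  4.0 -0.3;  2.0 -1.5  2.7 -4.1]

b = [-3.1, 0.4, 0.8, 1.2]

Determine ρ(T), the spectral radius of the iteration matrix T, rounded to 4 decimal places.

1.2199

Split A = D + L + U, D = diag(-3.6, 3.1, 4, -4.1).
Jacobi T = -D⁻¹(L+U): T[2,1] = -(3.6)/(4) = -0.9000; T[2,2] = 0.
  T[0,:] = [+0.0000  -0.9167  -0.2778  +0.3333]
  T[1,:] = [-0.6129  +0.0000  +0.0968  -0.8065]
  T[2,:] = [-0.5250  -0.9000  +0.0000  +0.0750]
  T[3,:] = [+0.4878  -0.3659  +0.6585  +0.0000]
|roots of det(T-λI)|: 1.2199, 0.8990, 0.8990, 0.2953.
ρ = 1.2199; 1.2199 > 1: divergent.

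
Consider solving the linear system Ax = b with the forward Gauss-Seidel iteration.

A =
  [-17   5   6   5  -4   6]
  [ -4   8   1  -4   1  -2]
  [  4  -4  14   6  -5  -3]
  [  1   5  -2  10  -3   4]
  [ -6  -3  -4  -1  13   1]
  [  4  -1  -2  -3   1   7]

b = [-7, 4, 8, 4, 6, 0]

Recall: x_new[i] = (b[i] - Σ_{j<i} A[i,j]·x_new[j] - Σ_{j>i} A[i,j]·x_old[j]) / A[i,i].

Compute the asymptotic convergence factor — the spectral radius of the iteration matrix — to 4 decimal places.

Write A = D+L+U with D = diag(-17, 8, 14, 10, 13, 7).
T_GS = -(D+L)⁻¹U: row 0 first, T[0,3] = -(5)/(-17) = +0.2941; later rows by forward substitution.
  T[0,:] = [+0.0000, +0.2941, +0.3529, +0.2941, -0.2353, +0.3529]
  T[1,:] = [+0.0000, +0.1471, +0.0515, +0.6471, -0.2426, +0.4265]
  T[2,:] = [+0.0000, -0.0420, -0.0861, -0.3277, +0.3550, +0.2353]
  T[3,:] = [+0.0000, -0.1113, -0.0783, -0.4185, +0.5159, -0.6015]
  T[4,:] = [+0.0000, +0.1482, +0.1423, +0.1520, -0.0157, +0.2105]
  T[5,:] = [+0.0000, -0.2280, -0.2728, -0.3703, +0.4246, -0.3614]
|eigenvalues of T|: 0.8339, 0.2472, 0.1478, 0.1478, 0.0461, 0.0000.
spectral radius ρ = 0.8339; 0.8339 < 1 ⇒ converges.

0.8339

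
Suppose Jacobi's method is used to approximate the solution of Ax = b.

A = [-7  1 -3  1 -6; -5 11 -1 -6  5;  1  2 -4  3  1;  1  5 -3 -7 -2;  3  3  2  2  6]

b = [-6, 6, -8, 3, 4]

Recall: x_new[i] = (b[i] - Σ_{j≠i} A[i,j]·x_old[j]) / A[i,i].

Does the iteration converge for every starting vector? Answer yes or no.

Split A = D + L + U, D = diag(-7, 11, -4, -7, 6).
Jacobi T = -D⁻¹(L+U): T[4,2] = -(2)/(6) = -0.3333; T[4,4] = 0.
  T[0,:] = [+0.0000, +0.1429, -0.4286, +0.1429, -0.8571]
  T[1,:] = [+0.4545, +0.0000, +0.0909, +0.5455, -0.4545]
  T[2,:] = [+0.2500, +0.5000, +0.0000, +0.7500, +0.2500]
  T[3,:] = [+0.1429, +0.7143, -0.4286, +0.0000, -0.2857]
  T[4,:] = [-0.5000, -0.5000, -0.3333, -0.3333, +0.0000]
|eigenvalues of T|: 1.2225, 0.5855, 0.5104, 0.5104, 0.3122.
ρ = 1.2225; 1.2225 > 1: divergent.

no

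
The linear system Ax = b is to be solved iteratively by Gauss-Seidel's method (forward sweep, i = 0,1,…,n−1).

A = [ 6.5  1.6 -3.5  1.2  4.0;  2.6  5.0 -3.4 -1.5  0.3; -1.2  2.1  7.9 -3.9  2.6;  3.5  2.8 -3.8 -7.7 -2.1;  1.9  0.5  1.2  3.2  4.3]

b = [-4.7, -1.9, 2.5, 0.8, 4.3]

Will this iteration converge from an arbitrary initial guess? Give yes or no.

Split A = D + L + U, D = diag(6.5, 5, 7.9, -7.7, 4.3).
Gauss-Seidel: T = -(D+L)⁻¹U, row 0 first, T[0,2] = -(-3.5)/(6.5) = +0.5385; later rows by forward substitution.
  T[0,:] = [+0.0000  -0.2462  +0.5385  -0.1846  -0.6154]
  T[1,:] = [+0.0000  +0.1280  +0.4000  +0.3960  +0.2600]
  T[2,:] = [+0.0000  -0.0714  -0.0245  +0.3604  -0.4917]
  T[3,:] = [+0.0000  -0.0301  +0.4023  -0.1178  -0.2152]
  T[4,:] = [+0.0000  +0.1362  -0.5770  +0.0226  +0.5391]
|eigenvalues of T|: 0.8956, 0.5366, 0.2490, 0.0832, 0.0000.
spectral radius ρ = 0.8956; 0.8956 < 1, so it converges for any x₀.

yes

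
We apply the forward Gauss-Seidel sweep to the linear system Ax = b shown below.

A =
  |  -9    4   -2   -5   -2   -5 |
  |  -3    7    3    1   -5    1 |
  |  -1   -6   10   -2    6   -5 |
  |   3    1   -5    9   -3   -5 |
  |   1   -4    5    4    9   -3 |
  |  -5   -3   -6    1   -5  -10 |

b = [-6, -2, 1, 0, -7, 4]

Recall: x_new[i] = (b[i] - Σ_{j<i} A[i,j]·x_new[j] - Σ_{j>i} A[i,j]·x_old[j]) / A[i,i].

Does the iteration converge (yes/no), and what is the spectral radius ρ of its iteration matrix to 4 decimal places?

no, ρ = 1.3086

Split A = D + L + U, D = diag(-9, 7, 10, 9, 9, -10).
Gauss-Seidel: T = -(D+L)⁻¹U, row 0 first, T[0,1] = -(4)/(-9) = +0.4444; later rows by forward substitution.
  T[0,:] = [+0.0000 +0.4444 -0.2222 -0.5556 -0.2222 -0.5556]
  T[1,:] = [+0.0000 +0.1905 -0.5238 -0.3810 +0.6190 -0.3810]
  T[2,:] = [+0.0000 +0.1587 -0.3365 -0.0841 -0.2508 +0.2159]
  T[3,:] = [+0.0000 -0.0811 -0.0547 +0.1808 +0.1993 +0.9030]
  T[4,:] = [+0.0000 -0.0169 +0.0031 -0.1412 +0.3506 -0.2955]
  T[5,:] = [+0.0000 -0.3743 +0.4631 +0.5312 -0.0795 +0.5006]
eigenvalue magnitudes: 1.3086, 0.4370, 0.1763, 0.1763, 0.1191, 0.0000.
spectral radius ρ = 1.3086; 1.3086 > 1: divergent.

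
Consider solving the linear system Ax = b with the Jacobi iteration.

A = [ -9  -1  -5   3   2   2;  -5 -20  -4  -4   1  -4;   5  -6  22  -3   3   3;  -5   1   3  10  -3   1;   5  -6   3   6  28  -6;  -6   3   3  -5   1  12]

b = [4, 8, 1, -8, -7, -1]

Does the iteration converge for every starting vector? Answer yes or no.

yes

A = D + L + U where D = diag(-9, -20, 22, 10, 28, 12).
Jacobi: T = -D⁻¹(L+U), T[5,1] = -(3)/(12) = -0.2500; T[5,5] = 0.
  T[0,:] = [+0.0000, -0.1111, -0.5556, +0.3333, +0.2222, +0.2222]
  T[1,:] = [-0.2500, +0.0000, -0.2000, -0.2000, +0.0500, -0.2000]
  T[2,:] = [-0.2273, +0.2727, +0.0000, +0.1364, -0.1364, -0.1364]
  T[3,:] = [+0.5000, -0.1000, -0.3000, +0.0000, +0.3000, -0.1000]
  T[4,:] = [-0.1786, +0.2143, -0.1071, -0.2143, +0.0000, +0.2143]
  T[5,:] = [+0.5000, -0.2500, -0.2500, +0.4167, -0.0833, +0.0000]
|roots of det(T-λI)|: 0.8462, 0.5066, 0.4062, 0.4062, 0.2918, 0.2918.
ρ(T) = max|λ| = 0.8462; 0.8462 < 1 ⇒ converges.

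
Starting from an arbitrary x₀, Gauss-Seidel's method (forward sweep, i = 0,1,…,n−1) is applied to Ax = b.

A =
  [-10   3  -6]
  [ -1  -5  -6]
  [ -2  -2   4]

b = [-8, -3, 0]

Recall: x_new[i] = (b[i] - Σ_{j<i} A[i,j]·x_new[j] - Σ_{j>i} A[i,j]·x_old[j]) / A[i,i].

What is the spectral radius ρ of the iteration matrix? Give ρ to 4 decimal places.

A = D + L + U where D = diag(-10, -5, 4).
T_GS = -(D+L)⁻¹U: row 0 first, T[0,2] = -(-6)/(-10) = -0.6000; later rows by forward substitution.
  T[0,:] = [+0.0000  +0.3000  -0.6000]
  T[1,:] = [+0.0000  -0.0600  -1.0800]
  T[2,:] = [+0.0000  +0.1200  -0.8400]
moduli |λ_i(T)| = 0.6000, 0.3000, 0.0000.
spectral radius ρ = 0.6000; 0.6000 < 1 ⇒ converges.

0.6000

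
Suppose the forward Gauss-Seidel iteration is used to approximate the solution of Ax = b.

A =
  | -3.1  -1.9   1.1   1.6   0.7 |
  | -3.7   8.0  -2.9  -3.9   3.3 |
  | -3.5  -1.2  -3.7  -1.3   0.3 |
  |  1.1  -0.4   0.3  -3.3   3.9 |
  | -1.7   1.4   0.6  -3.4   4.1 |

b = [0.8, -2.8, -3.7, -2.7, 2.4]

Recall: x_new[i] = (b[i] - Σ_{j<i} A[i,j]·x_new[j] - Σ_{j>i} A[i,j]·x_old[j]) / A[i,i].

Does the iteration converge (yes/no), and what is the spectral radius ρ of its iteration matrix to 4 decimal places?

no, ρ = 1.3347

Let D = diag(-3.1, 8, -3.7, -3.3, 4.1); L, U the strict triangles.
GS T = -(D+L)⁻¹U: row 0 first, T[0,4] = -(0.7)/(-3.1) = +0.2258; later rows by forward substitution.
  T[0,:] = [+0.0000, -0.6129, +0.3548, +0.5161, +0.2258]
  T[1,:] = [+0.0000, -0.2835, +0.5266, +0.7262, -0.3081]
  T[2,:] = [+0.0000, +0.6717, -0.5065, -1.0751, -0.0326]
  T[3,:] = [+0.0000, -0.1089, +0.0084, -0.0137, +1.2915]
  T[4,:] = [+0.0000, -0.3459, +0.0484, +0.1120, +1.2746]
|eigenvalues of T|: 1.3347, 1.0988, 0.1615, 0.1615, 0.0000.
ρ(T) = max|λ| = 1.3347; 1.3347 > 1, so it fails to converge.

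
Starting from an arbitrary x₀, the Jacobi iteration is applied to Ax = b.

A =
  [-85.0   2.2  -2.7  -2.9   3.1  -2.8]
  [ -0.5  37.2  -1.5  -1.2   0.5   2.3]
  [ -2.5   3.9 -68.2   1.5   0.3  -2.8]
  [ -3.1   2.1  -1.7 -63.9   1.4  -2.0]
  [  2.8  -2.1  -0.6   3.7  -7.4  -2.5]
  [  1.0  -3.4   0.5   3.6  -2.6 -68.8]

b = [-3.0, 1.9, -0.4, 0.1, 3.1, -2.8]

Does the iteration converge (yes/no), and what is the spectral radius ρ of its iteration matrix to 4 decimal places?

Diagonal D = diag(-85, 37.2, -68.2, -63.9, -7.4, -68.8); L, U strict lower/upper.
Jacobi: T = -D⁻¹(L+U), T[2,1] = -(3.9)/(-68.2) = +0.0572; T[2,2] = 0.
  T[0,:] = [+0.0000 +0.0259 -0.0318 -0.0341 +0.0365 -0.0329]
  T[1,:] = [+0.0134 +0.0000 +0.0403 +0.0323 -0.0134 -0.0618]
  T[2,:] = [-0.0367 +0.0572 +0.0000 +0.0220 +0.0044 -0.0411]
  T[3,:] = [-0.0485 +0.0329 -0.0266 +0.0000 +0.0219 -0.0313]
  T[4,:] = [+0.3784 -0.2838 -0.0811 +0.5000 +0.0000 -0.3378]
  T[5,:] = [+0.0145 -0.0494 +0.0073 +0.0523 -0.0378 +0.0000]
|eigenvalues of T|: 0.2362, 0.1768, 0.0784, 0.0319, 0.0292, 0.0292.
spectral radius ρ = 0.2362; 0.2362 < 1: convergent.

yes, ρ = 0.2362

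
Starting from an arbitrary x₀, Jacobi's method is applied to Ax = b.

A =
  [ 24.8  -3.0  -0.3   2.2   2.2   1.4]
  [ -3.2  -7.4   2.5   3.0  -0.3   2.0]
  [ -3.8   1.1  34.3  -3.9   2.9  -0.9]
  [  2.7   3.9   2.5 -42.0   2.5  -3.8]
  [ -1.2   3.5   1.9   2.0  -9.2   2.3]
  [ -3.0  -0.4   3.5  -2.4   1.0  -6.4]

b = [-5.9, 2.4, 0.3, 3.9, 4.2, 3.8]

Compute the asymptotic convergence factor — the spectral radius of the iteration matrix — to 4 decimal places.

0.4194

Let D = diag(24.8, -7.4, 34.3, -42, -9.2, -6.4); L, U the strict triangles.
T_J = -D⁻¹(L+U): T[5,0] = -(-3)/(-6.4) = -0.4688; T[5,5] = 0.
  T[0,:] = [+0.0000, +0.1210, +0.0121, -0.0887, -0.0887, -0.0565]
  T[1,:] = [-0.4324, +0.0000, +0.3378, +0.4054, -0.0405, +0.2703]
  T[2,:] = [+0.1108, -0.0321, +0.0000, +0.1137, -0.0845, +0.0262]
  T[3,:] = [+0.0643, +0.0929, +0.0595, +0.0000, +0.0595, -0.0905]
  T[4,:] = [-0.1304, +0.3804, +0.2065, +0.2174, +0.0000, +0.2500]
  T[5,:] = [-0.4688, -0.0625, +0.5469, -0.3750, +0.1562, +0.0000]
|eigenvalues of T|: 0.4194, 0.2972, 0.2972, 0.2457, 0.2457, 0.1934.
ρ(T) = max|λ| = 0.4194; 0.4194 < 1, so it converges for any x₀.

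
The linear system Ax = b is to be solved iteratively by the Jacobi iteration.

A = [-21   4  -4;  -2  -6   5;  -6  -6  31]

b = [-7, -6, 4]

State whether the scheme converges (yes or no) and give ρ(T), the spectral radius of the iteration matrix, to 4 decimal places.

Split A = D + L + U, D = diag(-21, -6, 31).
Jacobi: T = -D⁻¹(L+U), T[0,1] = -(4)/(-21) = +0.1905; T[0,0] = 0.
  T[0,:] = [+0.0000  +0.1905  -0.1905]
  T[1,:] = [-0.3333  +0.0000  +0.8333]
  T[2,:] = [+0.1935  +0.1935  +0.0000]
moduli |λ_i(T)| = 0.4079, 0.3247, 0.3247.
ρ = 0.4079; 0.4079 < 1: convergent.

yes, ρ = 0.4079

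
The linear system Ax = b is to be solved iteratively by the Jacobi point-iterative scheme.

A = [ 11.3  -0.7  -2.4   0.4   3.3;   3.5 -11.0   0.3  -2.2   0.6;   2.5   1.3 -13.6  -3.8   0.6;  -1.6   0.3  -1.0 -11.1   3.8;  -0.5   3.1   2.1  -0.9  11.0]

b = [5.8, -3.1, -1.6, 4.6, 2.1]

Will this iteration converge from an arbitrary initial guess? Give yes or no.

A = D + L + U where D = diag(11.3, -11, -13.6, -11.1, 11).
T_J = -D⁻¹(L+U): T[4,1] = -(3.1)/(11) = -0.2818; T[4,4] = 0.
  T[0,:] = [+0.0000, +0.0619, +0.2124, -0.0354, -0.2920]
  T[1,:] = [+0.3182, +0.0000, +0.0273, -0.2000, +0.0545]
  T[2,:] = [+0.1838, +0.0956, +0.0000, -0.2794, +0.0441]
  T[3,:] = [-0.1441, +0.0270, -0.0901, +0.0000, +0.3423]
  T[4,:] = [+0.0455, -0.2818, -0.1909, +0.0818, +0.0000]
moduli |λ_i(T)| = 0.5350, 0.4050, 0.4050, 0.0808, 0.0808.
ρ = 0.5350; 0.5350 < 1, so it converges for any x₀.

yes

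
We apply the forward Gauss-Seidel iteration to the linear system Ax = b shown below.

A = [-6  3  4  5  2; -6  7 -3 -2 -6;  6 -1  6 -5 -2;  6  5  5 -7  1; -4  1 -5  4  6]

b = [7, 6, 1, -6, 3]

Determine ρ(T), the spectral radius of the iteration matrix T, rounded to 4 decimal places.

1.2637

Let D = diag(-6, 7, 6, -7, 6); L, U the strict triangles.
GS T = -(D+L)⁻¹U: row 0 first, T[0,4] = -(2)/(-6) = +0.3333; later rows by forward substitution.
  T[0,:] = [+0.0000 +0.5000 +0.6667 +0.8333 +0.3333]
  T[1,:] = [+0.0000 +0.4286 +1.0000 +1.0000 +1.1429]
  T[2,:] = [+0.0000 -0.4286 -0.5000 +0.1667 +0.1905]
  T[3,:] = [+0.0000 +0.4286 +0.9286 +1.5476 +1.3810]
  T[4,:] = [+0.0000 -0.3810 -0.7579 -0.5040 -0.7302]
moduli |λ_i(T)| = 1.2637, 0.5951, 0.5951, 0.0380, 0.0000.
spectral radius ρ = 1.2637; 1.2637 > 1, so it fails to converge.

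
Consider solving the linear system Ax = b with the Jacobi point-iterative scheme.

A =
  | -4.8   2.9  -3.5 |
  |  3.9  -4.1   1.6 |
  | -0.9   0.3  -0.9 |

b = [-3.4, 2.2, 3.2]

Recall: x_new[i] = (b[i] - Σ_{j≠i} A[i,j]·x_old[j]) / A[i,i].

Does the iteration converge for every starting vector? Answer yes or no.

no

Split A = D + L + U, D = diag(-4.8, -4.1, -0.9).
Jacobi T = -D⁻¹(L+U): T[2,1] = -(0.3)/(-0.9) = +0.3333; T[2,2] = 0.
  T[0,:] = [+0.0000 +0.6042 -0.7292]
  T[1,:] = [+0.9512 +0.0000 +0.3902]
  T[2,:] = [-1.0000 +0.3333 +0.0000]
|λ(T)| sorted: 1.3355, 0.9780, 0.3575.
ρ = 1.3355; 1.3355 > 1 ⇒ diverges.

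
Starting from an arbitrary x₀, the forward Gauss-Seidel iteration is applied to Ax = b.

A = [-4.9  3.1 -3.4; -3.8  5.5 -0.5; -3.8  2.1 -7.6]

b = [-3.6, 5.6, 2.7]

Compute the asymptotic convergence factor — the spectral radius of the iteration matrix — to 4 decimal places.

A = D + L + U where D = diag(-4.9, 5.5, -7.6).
Gauss-Seidel: T = -(D+L)⁻¹U, row 0 first, T[0,2] = -(-3.4)/(-4.9) = -0.6939; later rows by forward substitution.
  T[0,:] = [+0.0000  +0.6327  -0.6939]
  T[1,:] = [+0.0000  +0.4371  -0.3885]
  T[2,:] = [+0.0000  -0.1955  +0.2396]
eigenvalue magnitudes: 0.6311, 0.0456, 0.0000.
ρ = 0.6311; 0.6311 < 1, so it converges for any x₀.

0.6311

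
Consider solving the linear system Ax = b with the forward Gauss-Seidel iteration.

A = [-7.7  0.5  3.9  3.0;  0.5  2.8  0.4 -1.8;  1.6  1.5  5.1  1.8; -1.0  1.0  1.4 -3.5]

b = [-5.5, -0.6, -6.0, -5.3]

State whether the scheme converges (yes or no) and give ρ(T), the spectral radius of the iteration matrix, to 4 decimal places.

yes, ρ = 0.5410

Let D = diag(-7.7, 2.8, 5.1, -3.5); L, U the strict triangles.
Gauss-Seidel: T = -(D+L)⁻¹U, row 0 first, T[0,1] = -(0.5)/(-7.7) = +0.0649; later rows by forward substitution.
  T[0,:] = [+0.0000 +0.0649 +0.5065 +0.3896]
  T[1,:] = [+0.0000 -0.0116 -0.2333 +0.5733]
  T[2,:] = [+0.0000 -0.0170 -0.0903 -0.6438]
  T[3,:] = [+0.0000 -0.0287 -0.2475 -0.2050]
|eigenvalues of T|: 0.5410, 0.2265, 0.0076, 0.0000.
ρ = 0.5410; 0.5410 < 1: convergent.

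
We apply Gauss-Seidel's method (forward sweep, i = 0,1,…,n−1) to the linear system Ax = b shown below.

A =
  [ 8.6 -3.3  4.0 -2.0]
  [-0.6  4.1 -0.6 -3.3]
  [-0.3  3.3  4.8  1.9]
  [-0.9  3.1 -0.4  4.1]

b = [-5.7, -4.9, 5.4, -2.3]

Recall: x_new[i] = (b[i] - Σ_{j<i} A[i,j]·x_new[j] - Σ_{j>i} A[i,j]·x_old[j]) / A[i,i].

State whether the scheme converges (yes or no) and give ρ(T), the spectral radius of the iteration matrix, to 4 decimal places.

yes, ρ = 0.9090

Write A = D+L+U with D = diag(8.6, 4.1, 4.8, 4.1).
Gauss-Seidel: T = -(D+L)⁻¹U, row 0 first, T[0,2] = -(4)/(8.6) = -0.4651; later rows by forward substitution.
  T[0,:] = [+0.0000 +0.3837 -0.4651 +0.2326]
  T[1,:] = [+0.0000 +0.0562 +0.0783 +0.8389]
  T[2,:] = [+0.0000 -0.0146 -0.0829 -0.9580]
  T[3,:] = [+0.0000 +0.0403 -0.1694 -0.6767]
|λ(T)| sorted: 0.9090, 0.1749, 0.0307, 0.0000.
spectral radius ρ = 0.9090; 0.9090 < 1 ⇒ converges.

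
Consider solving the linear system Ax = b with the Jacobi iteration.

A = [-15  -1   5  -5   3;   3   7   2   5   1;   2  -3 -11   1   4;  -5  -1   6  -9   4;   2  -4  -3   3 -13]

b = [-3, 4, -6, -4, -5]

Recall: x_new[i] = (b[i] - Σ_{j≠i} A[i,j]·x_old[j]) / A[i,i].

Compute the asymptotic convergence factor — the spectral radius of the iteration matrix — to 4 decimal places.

Let D = diag(-15, 7, -11, -9, -13); L, U the strict triangles.
T_J = -D⁻¹(L+U): T[3,4] = -(4)/(-9) = +0.4444; T[3,3] = 0.
  T[0,:] = [+0.0000, -0.0667, +0.3333, -0.3333, +0.2000]
  T[1,:] = [-0.4286, +0.0000, -0.2857, -0.7143, -0.1429]
  T[2,:] = [+0.1818, -0.2727, +0.0000, +0.0909, +0.3636]
  T[3,:] = [-0.5556, -0.1111, +0.6667, +0.0000, +0.4444]
  T[4,:] = [+0.1538, -0.3077, -0.2308, +0.2308, +0.0000]
|eigenvalues of T|: 0.8408, 0.5862, 0.5862, 0.3750, 0.2391.
ρ = 0.8408; 0.8408 < 1: convergent.

0.8408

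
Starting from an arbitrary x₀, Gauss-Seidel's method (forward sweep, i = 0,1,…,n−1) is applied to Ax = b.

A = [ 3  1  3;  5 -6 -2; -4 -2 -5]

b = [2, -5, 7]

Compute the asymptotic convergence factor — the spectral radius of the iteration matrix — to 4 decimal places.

Write A = D+L+U with D = diag(3, -6, -5).
T_GS = -(D+L)⁻¹U: row 0 first, T[0,2] = -(3)/(3) = -1.0000; later rows by forward substitution.
  T[0,:] = [+0.0000  -0.3333  -1.0000]
  T[1,:] = [+0.0000  -0.2778  -1.1667]
  T[2,:] = [+0.0000  +0.3778  +1.2667]
eigenvalue magnitudes: 0.8889, 0.1000, 0.0000.
ρ = 0.8889; 0.8889 < 1, so it converges for any x₀.

0.8889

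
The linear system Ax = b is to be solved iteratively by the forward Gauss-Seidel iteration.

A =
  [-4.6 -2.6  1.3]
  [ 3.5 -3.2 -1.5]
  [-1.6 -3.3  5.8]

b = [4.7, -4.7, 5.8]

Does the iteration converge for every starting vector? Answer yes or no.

yes

Diagonal D = diag(-4.6, -3.2, 5.8); L, U strict lower/upper.
Gauss-Seidel: T = -(D+L)⁻¹U, row 0 first, T[0,1] = -(-2.6)/(-4.6) = -0.5652; later rows by forward substitution.
  T[0,:] = [+0.0000, -0.5652, +0.2826]
  T[1,:] = [+0.0000, -0.6182, -0.1596]
  T[2,:] = [+0.0000, -0.5077, -0.0129]
eigenvalue magnitudes: 0.7311, 0.1000, 0.0000.
ρ = 0.7311; 0.7311 < 1: convergent.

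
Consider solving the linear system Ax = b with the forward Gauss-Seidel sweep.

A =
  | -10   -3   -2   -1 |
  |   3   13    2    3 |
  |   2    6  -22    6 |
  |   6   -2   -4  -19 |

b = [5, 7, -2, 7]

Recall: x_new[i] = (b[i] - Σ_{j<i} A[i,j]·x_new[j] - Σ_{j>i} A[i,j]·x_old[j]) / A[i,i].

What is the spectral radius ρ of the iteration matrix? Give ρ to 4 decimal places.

0.1829

Write A = D+L+U with D = diag(-10, 13, -22, -19).
Gauss-Seidel: T = -(D+L)⁻¹U, row 0 first, T[0,1] = -(-3)/(-10) = -0.3000; later rows by forward substitution.
  T[0,:] = [+0.0000, -0.3000, -0.2000, -0.1000]
  T[1,:] = [+0.0000, +0.0692, -0.1077, -0.2077]
  T[2,:] = [+0.0000, -0.0084, -0.0476, +0.2070]
  T[3,:] = [+0.0000, -0.1003, -0.0418, -0.0533]
|eigenvalues of T|: 0.1829, 0.1474, 0.1474, 0.0000.
ρ = 0.1829; 0.1829 < 1: convergent.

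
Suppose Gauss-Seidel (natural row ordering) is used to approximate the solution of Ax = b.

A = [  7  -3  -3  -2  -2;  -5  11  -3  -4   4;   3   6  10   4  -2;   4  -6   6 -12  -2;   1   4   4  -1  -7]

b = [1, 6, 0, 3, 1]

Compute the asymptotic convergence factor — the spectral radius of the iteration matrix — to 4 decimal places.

0.8456

Write A = D+L+U with D = diag(7, 11, 10, -12, -7).
T_GS = -(D+L)⁻¹U: row 0 first, T[0,2] = -(-3)/(7) = +0.4286; later rows by forward substitution.
  T[0,:] = [+0.0000  +0.4286  +0.4286  +0.2857  +0.2857]
  T[1,:] = [+0.0000  +0.1948  +0.4675  +0.4935  -0.2338]
  T[2,:] = [+0.0000  -0.2455  -0.4091  -0.7818  +0.2545]
  T[3,:] = [+0.0000  -0.0773  -0.2955  -0.5424  +0.1727]
  T[4,:] = [+0.0000  +0.0433  +0.1368  -0.0464  +0.0280]
eigenvalue magnitudes: 0.8456, 0.1284, 0.1284, 0.0799, 0.0000.
ρ = 0.8456; 0.8456 < 1 ⇒ converges.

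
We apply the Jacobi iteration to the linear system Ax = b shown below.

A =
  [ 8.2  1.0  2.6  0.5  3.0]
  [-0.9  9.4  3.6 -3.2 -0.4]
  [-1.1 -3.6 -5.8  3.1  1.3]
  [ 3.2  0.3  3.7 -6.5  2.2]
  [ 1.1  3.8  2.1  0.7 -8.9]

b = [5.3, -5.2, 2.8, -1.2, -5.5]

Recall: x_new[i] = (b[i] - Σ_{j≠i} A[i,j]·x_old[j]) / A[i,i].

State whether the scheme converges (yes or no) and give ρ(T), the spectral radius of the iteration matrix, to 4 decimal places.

yes, ρ = 0.8760

Write A = D+L+U with D = diag(8.2, 9.4, -5.8, -6.5, -8.9).
Jacobi T = -D⁻¹(L+U): T[3,4] = -(2.2)/(-6.5) = +0.3385; T[3,3] = 0.
  T[0,:] = [+0.0000 -0.1220 -0.3171 -0.0610 -0.3659]
  T[1,:] = [+0.0957 +0.0000 -0.3830 +0.3404 +0.0426]
  T[2,:] = [-0.1897 -0.6207 +0.0000 +0.5345 +0.2241]
  T[3,:] = [+0.4923 +0.0462 +0.5692 +0.0000 +0.3385]
  T[4,:] = [+0.1236 +0.4270 +0.2360 +0.0787 +0.0000]
moduli |λ_i(T)| = 0.8760, 0.6333, 0.4038, 0.4038, 0.3175.
spectral radius ρ = 0.8760; 0.8760 < 1: convergent.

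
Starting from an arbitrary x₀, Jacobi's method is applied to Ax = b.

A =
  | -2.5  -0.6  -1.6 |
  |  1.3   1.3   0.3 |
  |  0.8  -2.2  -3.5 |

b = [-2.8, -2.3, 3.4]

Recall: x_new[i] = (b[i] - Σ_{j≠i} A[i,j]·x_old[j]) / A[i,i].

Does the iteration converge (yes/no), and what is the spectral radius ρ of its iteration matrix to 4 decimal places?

Write A = D+L+U with D = diag(-2.5, 1.3, -3.5).
Jacobi: T = -D⁻¹(L+U), T[1,2] = -(0.3)/(1.3) = -0.2308; T[1,1] = 0.
  T[0,:] = [+0.0000, -0.2400, -0.6400]
  T[1,:] = [-1.0000, +0.0000, -0.2308]
  T[2,:] = [+0.2286, -0.6286, +0.0000]
|λ(T)| sorted: 0.8387, 0.6816, 0.6816.
spectral radius ρ = 0.8387; 0.8387 < 1 ⇒ converges.

yes, ρ = 0.8387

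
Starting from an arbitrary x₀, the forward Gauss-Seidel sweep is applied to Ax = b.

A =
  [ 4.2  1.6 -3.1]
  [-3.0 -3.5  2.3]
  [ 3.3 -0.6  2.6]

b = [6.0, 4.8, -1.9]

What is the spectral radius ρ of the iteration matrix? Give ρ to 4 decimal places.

0.9420

Diagonal D = diag(4.2, -3.5, 2.6); L, U strict lower/upper.
GS T = -(D+L)⁻¹U: row 0 first, T[0,2] = -(-3.1)/(4.2) = +0.7381; later rows by forward substitution.
  T[0,:] = [+0.0000 -0.3810 +0.7381]
  T[1,:] = [+0.0000 +0.3265 +0.0245]
  T[2,:] = [+0.0000 +0.5589 -0.9312]
moduli |λ_i(T)| = 0.9420, 0.3373, 0.0000.
ρ = 0.9420; 0.9420 < 1: convergent.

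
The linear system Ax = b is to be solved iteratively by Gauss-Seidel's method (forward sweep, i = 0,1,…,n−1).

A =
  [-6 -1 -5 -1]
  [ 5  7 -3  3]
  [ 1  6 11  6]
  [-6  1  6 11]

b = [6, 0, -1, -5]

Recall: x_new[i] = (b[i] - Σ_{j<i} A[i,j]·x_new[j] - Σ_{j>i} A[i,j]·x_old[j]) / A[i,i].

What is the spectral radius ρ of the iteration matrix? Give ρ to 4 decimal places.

0.5048

Write A = D+L+U with D = diag(-6, 7, 11, 11).
T_GS = -(D+L)⁻¹U: row 0 first, T[0,1] = -(-1)/(-6) = -0.1667; later rows by forward substitution.
  T[0,:] = [+0.0000 -0.1667 -0.8333 -0.1667]
  T[1,:] = [+0.0000 +0.1190 +1.0238 -0.3095]
  T[2,:] = [+0.0000 -0.0498 -0.4827 -0.3615]
  T[3,:] = [+0.0000 -0.0746 -0.2843 +0.1344]
moduli |λ_i(T)| = 0.5048, 0.3850, 0.1094, 0.0000.
ρ = 0.5048; 0.5048 < 1 ⇒ converges.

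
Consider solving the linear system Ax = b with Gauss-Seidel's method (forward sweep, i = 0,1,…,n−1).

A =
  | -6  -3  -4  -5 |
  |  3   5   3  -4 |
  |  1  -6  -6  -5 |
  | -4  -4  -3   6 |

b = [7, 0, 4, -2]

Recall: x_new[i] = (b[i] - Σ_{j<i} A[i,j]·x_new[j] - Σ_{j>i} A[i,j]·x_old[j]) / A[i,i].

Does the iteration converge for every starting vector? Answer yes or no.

no

Split A = D + L + U, D = diag(-6, 5, -6, 6).
GS T = -(D+L)⁻¹U: row 0 first, T[0,3] = -(-5)/(-6) = -0.8333; later rows by forward substitution.
  T[0,:] = [+0.0000 -0.5000 -0.6667 -0.8333]
  T[1,:] = [+0.0000 +0.3000 -0.2000 +1.3000]
  T[2,:] = [+0.0000 -0.3833 +0.0889 -2.2722]
  T[3,:] = [+0.0000 -0.3250 -0.5333 -0.8250]
eigenvalue magnitudes: 1.3710, 0.7788, 0.1561, 0.0000.
ρ(T) = max|λ| = 1.3710; 1.3710 > 1 ⇒ diverges.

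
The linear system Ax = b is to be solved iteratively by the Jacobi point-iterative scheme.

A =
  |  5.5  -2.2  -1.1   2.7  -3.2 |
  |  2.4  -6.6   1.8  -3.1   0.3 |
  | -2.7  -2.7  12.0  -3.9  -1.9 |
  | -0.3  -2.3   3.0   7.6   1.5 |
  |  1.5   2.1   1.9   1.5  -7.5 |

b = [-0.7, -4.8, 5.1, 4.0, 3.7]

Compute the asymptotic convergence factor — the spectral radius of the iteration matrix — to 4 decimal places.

Let D = diag(5.5, -6.6, 12, 7.6, -7.5); L, U the strict triangles.
Jacobi: T = -D⁻¹(L+U), T[2,4] = -(-1.9)/(12) = +0.1583; T[2,2] = 0.
  T[0,:] = [+0.0000  +0.4000  +0.2000  -0.4909  +0.5818]
  T[1,:] = [+0.3636  +0.0000  +0.2727  -0.4697  +0.0455]
  T[2,:] = [+0.2250  +0.2250  +0.0000  +0.3250  +0.1583]
  T[3,:] = [+0.0395  +0.3026  -0.3947  +0.0000  -0.1974]
  T[4,:] = [+0.2000  +0.2800  +0.2533  +0.2000  +0.0000]
|λ(T)| sorted: 0.8206, 0.5965, 0.5965, 0.3207, 0.3207.
ρ(T) = max|λ| = 0.8206; 0.8206 < 1: convergent.

0.8206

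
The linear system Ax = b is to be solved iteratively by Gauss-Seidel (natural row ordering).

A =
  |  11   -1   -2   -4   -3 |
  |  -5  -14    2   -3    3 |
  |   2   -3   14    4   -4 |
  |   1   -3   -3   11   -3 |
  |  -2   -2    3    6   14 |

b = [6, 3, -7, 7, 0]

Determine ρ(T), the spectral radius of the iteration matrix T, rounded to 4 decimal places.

0.5084

Write A = D+L+U with D = diag(11, -14, 14, 11, 14).
T_GS = -(D+L)⁻¹U: row 0 first, T[0,1] = -(-1)/(11) = +0.0909; later rows by forward substitution.
  T[0,:] = [+0.0000 +0.0909 +0.1818 +0.3636 +0.2727]
  T[1,:] = [+0.0000 -0.0325 +0.0779 -0.3442 +0.1169]
  T[2,:] = [+0.0000 -0.0199 -0.0093 -0.4114 +0.2718]
  T[3,:] = [+0.0000 -0.0226 +0.0022 -0.2391 +0.3539]
  T[4,:] = [+0.0000 +0.0223 +0.0382 +0.1934 -0.1543]
|λ(T)| sorted: 0.5084, 0.0895, 0.0895, 0.0355, 0.0000.
spectral radius ρ = 0.5084; 0.5084 < 1: convergent.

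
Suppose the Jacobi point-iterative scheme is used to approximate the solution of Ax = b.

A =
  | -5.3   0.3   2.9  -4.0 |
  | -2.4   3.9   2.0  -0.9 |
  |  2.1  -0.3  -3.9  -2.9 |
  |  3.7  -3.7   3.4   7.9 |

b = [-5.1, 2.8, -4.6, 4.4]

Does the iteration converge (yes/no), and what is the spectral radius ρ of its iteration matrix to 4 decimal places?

A = D + L + U where D = diag(-5.3, 3.9, -3.9, 7.9).
Jacobi: T = -D⁻¹(L+U), T[2,3] = -(-2.9)/(-3.9) = -0.7436; T[2,2] = 0.
  T[0,:] = [+0.0000 +0.0566 +0.5472 -0.7547]
  T[1,:] = [+0.6154 +0.0000 -0.5128 +0.2308]
  T[2,:] = [+0.5385 -0.0769 +0.0000 -0.7436]
  T[3,:] = [-0.4684 +0.4684 -0.4304 +0.0000]
|λ(T)| sorted: 1.1505, 0.7936, 0.5553, 0.1984.
ρ = 1.1505; 1.1505 > 1 ⇒ diverges.

no, ρ = 1.1505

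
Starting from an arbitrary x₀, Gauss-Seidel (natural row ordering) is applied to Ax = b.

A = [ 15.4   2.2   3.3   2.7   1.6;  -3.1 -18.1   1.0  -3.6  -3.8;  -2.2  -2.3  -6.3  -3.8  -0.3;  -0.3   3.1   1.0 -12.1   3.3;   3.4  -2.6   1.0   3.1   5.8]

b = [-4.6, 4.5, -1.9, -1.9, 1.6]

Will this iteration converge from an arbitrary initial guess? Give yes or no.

A = D + L + U where D = diag(15.4, -18.1, -6.3, -12.1, 5.8).
Gauss-Seidel: T = -(D+L)⁻¹U, row 0 first, T[0,3] = -(2.7)/(15.4) = -0.1753; later rows by forward substitution.
  T[0,:] = [+0.0000  -0.1429  -0.2143  -0.1753  -0.1039]
  T[1,:] = [+0.0000  +0.0245  +0.0919  -0.1689  -0.1922]
  T[2,:] = [+0.0000  +0.0410  +0.0413  -0.4803  +0.0588]
  T[3,:] = [+0.0000  +0.0132  +0.0323  -0.0786  +0.2309]
  T[4,:] = [+0.0000  +0.0806  +0.1425  +0.1519  -0.1588]
moduli |λ_i(T)| = 0.3722, 0.2564, 0.2564, 0.0311, 0.0000.
ρ(T) = max|λ| = 0.3722; 0.3722 < 1 ⇒ converges.

yes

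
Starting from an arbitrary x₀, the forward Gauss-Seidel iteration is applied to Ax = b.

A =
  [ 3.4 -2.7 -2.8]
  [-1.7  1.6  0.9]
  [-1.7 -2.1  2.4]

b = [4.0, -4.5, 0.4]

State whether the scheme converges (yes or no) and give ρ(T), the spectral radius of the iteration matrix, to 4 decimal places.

Let D = diag(3.4, 1.6, 2.4); L, U the strict triangles.
T_GS = -(D+L)⁻¹U: row 0 first, T[0,2] = -(-2.8)/(3.4) = +0.8235; later rows by forward substitution.
  T[0,:] = [+0.0000, +0.7941, +0.8235]
  T[1,:] = [+0.0000, +0.8438, +0.3125]
  T[2,:] = [+0.0000, +1.3008, +0.8568]
eigenvalue magnitudes: 1.4879, 0.2127, 0.0000.
ρ = 1.4879; 1.4879 > 1: divergent.

no, ρ = 1.4879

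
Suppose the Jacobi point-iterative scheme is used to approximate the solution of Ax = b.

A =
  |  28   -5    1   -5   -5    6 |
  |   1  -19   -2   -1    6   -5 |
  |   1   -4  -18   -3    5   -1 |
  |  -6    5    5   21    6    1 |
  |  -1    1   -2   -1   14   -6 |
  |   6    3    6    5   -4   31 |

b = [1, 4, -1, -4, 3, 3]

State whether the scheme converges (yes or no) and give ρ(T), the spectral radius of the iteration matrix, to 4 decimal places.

yes, ρ = 0.5777

A = D + L + U where D = diag(28, -19, -18, 21, 14, 31).
Jacobi T = -D⁻¹(L+U): T[1,4] = -(6)/(-19) = +0.3158; T[1,1] = 0.
  T[0,:] = [+0.0000  +0.1786  -0.0357  +0.1786  +0.1786  -0.2143]
  T[1,:] = [+0.0526  +0.0000  -0.1053  -0.0526  +0.3158  -0.2632]
  T[2,:] = [+0.0556  -0.2222  +0.0000  -0.1667  +0.2778  -0.0556]
  T[3,:] = [+0.2857  -0.2381  -0.2381  +0.0000  -0.2857  -0.0476]
  T[4,:] = [+0.0714  -0.0714  +0.1429  +0.0714  +0.0000  +0.4286]
  T[5,:] = [-0.1935  -0.0968  -0.1935  -0.1613  +0.1290  +0.0000]
|λ(T)| sorted: 0.5777, 0.4330, 0.2741, 0.2704, 0.2704, 0.0859.
ρ(T) = max|λ| = 0.5777; 0.5777 < 1: convergent.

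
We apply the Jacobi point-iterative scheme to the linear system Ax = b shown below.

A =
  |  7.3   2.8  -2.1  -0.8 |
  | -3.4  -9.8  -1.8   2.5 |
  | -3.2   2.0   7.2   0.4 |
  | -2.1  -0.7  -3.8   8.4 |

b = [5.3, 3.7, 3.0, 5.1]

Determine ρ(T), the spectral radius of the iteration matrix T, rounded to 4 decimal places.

0.5424

Diagonal D = diag(7.3, -9.8, 7.2, 8.4); L, U strict lower/upper.
Jacobi T = -D⁻¹(L+U): T[0,1] = -(2.8)/(7.3) = -0.3836; T[0,0] = 0.
  T[0,:] = [+0.0000, -0.3836, +0.2877, +0.1096]
  T[1,:] = [-0.3469, +0.0000, -0.1837, +0.2551]
  T[2,:] = [+0.4444, -0.2778, +0.0000, -0.0556]
  T[3,:] = [+0.2500, +0.0833, +0.4524, +0.0000]
|roots of det(T-λI)|: 0.5424, 0.4004, 0.4004, 0.2533.
ρ = 0.5424; 0.5424 < 1 ⇒ converges.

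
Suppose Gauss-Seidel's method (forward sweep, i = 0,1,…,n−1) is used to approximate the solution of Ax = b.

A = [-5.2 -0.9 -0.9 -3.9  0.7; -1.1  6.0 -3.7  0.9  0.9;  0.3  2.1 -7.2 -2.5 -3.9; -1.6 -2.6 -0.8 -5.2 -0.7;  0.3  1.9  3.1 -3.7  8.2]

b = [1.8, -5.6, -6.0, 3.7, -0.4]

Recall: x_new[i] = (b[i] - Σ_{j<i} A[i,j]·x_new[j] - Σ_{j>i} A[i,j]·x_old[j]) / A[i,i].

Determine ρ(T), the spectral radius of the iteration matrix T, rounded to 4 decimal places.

Let D = diag(-5.2, 6, -7.2, -5.2, 8.2); L, U the strict triangles.
Gauss-Seidel: T = -(D+L)⁻¹U, row 0 first, T[0,3] = -(-3.9)/(-5.2) = -0.7500; later rows by forward substitution.
  T[0,:] = [+0.0000 -0.1731 -0.1731 -0.7500 +0.1346]
  T[1,:] = [+0.0000 -0.0317 +0.5849 -0.2875 -0.1253]
  T[2,:] = [+0.0000 -0.0165 +0.1634 -0.4623 -0.5726]
  T[3,:] = [+0.0000 +0.0717 -0.2644 +0.4456 -0.0253]
  T[4,:] = [+0.0000 +0.0522 -0.3103 +0.4699 +0.2292]
moduli |λ_i(T)| = 0.8233, 0.2377, 0.2166, 0.0043, 0.0000.
ρ(T) = max|λ| = 0.8233; 0.8233 < 1 ⇒ converges.

0.8233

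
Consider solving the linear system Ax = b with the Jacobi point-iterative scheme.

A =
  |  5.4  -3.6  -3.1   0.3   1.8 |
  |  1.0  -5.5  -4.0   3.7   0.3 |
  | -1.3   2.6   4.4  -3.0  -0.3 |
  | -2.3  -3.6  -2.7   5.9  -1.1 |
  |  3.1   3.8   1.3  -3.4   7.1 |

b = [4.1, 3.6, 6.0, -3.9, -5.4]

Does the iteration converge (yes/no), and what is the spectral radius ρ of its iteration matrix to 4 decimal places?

no, ρ = 1.2736

Split A = D + L + U, D = diag(5.4, -5.5, 4.4, 5.9, 7.1).
Jacobi: T = -D⁻¹(L+U), T[1,2] = -(-4)/(-5.5) = -0.7273; T[1,1] = 0.
  T[0,:] = [+0.0000  +0.6667  +0.5741  -0.0556  -0.3333]
  T[1,:] = [+0.1818  +0.0000  -0.7273  +0.6727  +0.0545]
  T[2,:] = [+0.2955  -0.5909  +0.0000  +0.6818  +0.0682]
  T[3,:] = [+0.3898  +0.6102  +0.4576  +0.0000  +0.1864]
  T[4,:] = [-0.4366  -0.5352  -0.1831  +0.4789  +0.0000]
moduli |λ_i(T)| = 1.2736, 0.7747, 0.7558, 0.5771, 0.3203.
ρ = 1.2736; 1.2736 > 1 ⇒ diverges.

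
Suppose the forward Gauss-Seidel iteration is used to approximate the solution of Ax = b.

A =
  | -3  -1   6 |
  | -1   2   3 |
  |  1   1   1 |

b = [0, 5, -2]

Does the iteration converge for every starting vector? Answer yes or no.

no

Write A = D+L+U with D = diag(-3, 2, 1).
Gauss-Seidel: T = -(D+L)⁻¹U, row 0 first, T[0,2] = -(6)/(-3) = +2.0000; later rows by forward substitution.
  T[0,:] = [+0.0000  -0.3333  +2.0000]
  T[1,:] = [+0.0000  -0.1667  -0.5000]
  T[2,:] = [+0.0000  +0.5000  -1.5000]
|λ(T)| sorted: 1.2743, 0.3924, 0.0000.
spectral radius ρ = 1.2743; 1.2743 > 1, so it fails to converge.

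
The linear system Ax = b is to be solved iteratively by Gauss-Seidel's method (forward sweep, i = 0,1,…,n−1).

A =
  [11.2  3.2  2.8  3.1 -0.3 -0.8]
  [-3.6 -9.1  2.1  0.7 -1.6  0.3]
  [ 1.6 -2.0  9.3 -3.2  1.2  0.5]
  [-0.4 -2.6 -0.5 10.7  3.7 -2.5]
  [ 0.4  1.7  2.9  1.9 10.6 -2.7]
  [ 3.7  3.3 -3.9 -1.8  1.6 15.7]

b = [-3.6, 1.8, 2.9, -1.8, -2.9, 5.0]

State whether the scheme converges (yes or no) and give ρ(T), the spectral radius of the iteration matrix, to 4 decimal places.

Let D = diag(11.2, -9.1, 9.3, 10.7, 10.6, 15.7); L, U the strict triangles.
T_GS = -(D+L)⁻¹U: row 0 first, T[0,4] = -(-0.3)/(11.2) = +0.0268; later rows by forward substitution.
  T[0,:] = [+0.0000 -0.2857 -0.2500 -0.2768 +0.0268 +0.0714]
  T[1,:] = [+0.0000 +0.1130 +0.3297 +0.1864 -0.1864 +0.0047]
  T[2,:] = [+0.0000 +0.0735 +0.1139 +0.4318 -0.1737 -0.0650]
  T[3,:] = [+0.0000 +0.0202 +0.0761 +0.0551 -0.3982 +0.2344]
  T[4,:] = [+0.0000 -0.0311 -0.0882 -0.1475 +0.1478 +0.2270]
  T[5,:] = [+0.0000 +0.0673 +0.0356 +0.1547 -0.0710 -0.0302]
moduli |λ_i(T)| = 0.5367, 0.2930, 0.1726, 0.1317, 0.1317, 0.0000.
ρ = 0.5367; 0.5367 < 1, so it converges for any x₀.

yes, ρ = 0.5367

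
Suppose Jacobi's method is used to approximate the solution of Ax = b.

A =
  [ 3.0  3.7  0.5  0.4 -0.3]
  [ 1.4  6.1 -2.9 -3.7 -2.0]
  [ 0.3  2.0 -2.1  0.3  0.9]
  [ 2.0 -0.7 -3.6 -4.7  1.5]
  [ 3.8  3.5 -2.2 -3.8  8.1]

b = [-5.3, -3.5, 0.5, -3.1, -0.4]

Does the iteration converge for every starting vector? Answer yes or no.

Let D = diag(3, 6.1, -2.1, -4.7, 8.1); L, U the strict triangles.
Jacobi T = -D⁻¹(L+U): T[0,4] = -(-0.3)/(3) = +0.1000; T[0,0] = 0.
  T[0,:] = [+0.0000 -1.2333 -0.1667 -0.1333 +0.1000]
  T[1,:] = [-0.2295 +0.0000 +0.4754 +0.6066 +0.3279]
  T[2,:] = [+0.1429 +0.9524 +0.0000 +0.1429 +0.4286]
  T[3,:] = [+0.4255 -0.1489 -0.7660 +0.0000 +0.3191]
  T[4,:] = [-0.4691 -0.4321 +0.2716 +0.4691 +0.0000]
eigenvalue magnitudes: 1.1271, 0.8628, 0.8628, 0.2731, 0.2731.
ρ(T) = max|λ| = 1.1271; 1.1271 > 1: divergent.

no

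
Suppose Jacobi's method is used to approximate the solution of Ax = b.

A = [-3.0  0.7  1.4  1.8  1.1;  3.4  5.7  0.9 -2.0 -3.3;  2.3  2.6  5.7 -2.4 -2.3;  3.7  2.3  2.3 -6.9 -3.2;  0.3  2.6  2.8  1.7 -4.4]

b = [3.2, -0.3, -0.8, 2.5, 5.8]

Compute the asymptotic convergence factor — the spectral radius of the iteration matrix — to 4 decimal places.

1.1201

Diagonal D = diag(-3, 5.7, 5.7, -6.9, -4.4); L, U strict lower/upper.
Jacobi T = -D⁻¹(L+U): T[1,2] = -(0.9)/(5.7) = -0.1579; T[1,1] = 0.
  T[0,:] = [+0.0000  +0.2333  +0.4667  +0.6000  +0.3667]
  T[1,:] = [-0.5965  +0.0000  -0.1579  +0.3509  +0.5789]
  T[2,:] = [-0.4035  -0.4561  +0.0000  +0.4211  +0.4035]
  T[3,:] = [+0.5362  +0.3333  +0.3333  +0.0000  -0.4638]
  T[4,:] = [+0.0682  +0.5909  +0.6364  +0.3864  +0.0000]
|eigenvalues of T|: 1.1201, 0.5625, 0.3219, 0.3219, 0.1856.
ρ = 1.1201; 1.1201 > 1 ⇒ diverges.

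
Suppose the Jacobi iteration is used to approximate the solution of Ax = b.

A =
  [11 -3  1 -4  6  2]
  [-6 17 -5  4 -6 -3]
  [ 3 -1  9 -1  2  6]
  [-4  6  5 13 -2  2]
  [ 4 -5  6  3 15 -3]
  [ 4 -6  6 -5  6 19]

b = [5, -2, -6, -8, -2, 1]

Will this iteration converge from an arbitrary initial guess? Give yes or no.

A = D + L + U where D = diag(11, 17, 9, 13, 15, 19).
T_J = -D⁻¹(L+U): T[2,3] = -(-1)/(9) = +0.1111; T[2,2] = 0.
  T[0,:] = [+0.0000 +0.2727 -0.0909 +0.3636 -0.5455 -0.1818]
  T[1,:] = [+0.3529 +0.0000 +0.2941 -0.2353 +0.3529 +0.1765]
  T[2,:] = [-0.3333 +0.1111 +0.0000 +0.1111 -0.2222 -0.6667]
  T[3,:] = [+0.3077 -0.4615 -0.3846 +0.0000 +0.1538 -0.1538]
  T[4,:] = [-0.2667 +0.3333 -0.4000 -0.2000 +0.0000 +0.2000]
  T[5,:] = [-0.2105 +0.3158 -0.3158 +0.2632 -0.3158 +0.0000]
moduli |λ_i(T)| = 1.1258, 0.5512, 0.4269, 0.4269, 0.2649, 0.2649.
ρ(T) = max|λ| = 1.1258; 1.1258 > 1 ⇒ diverges.

no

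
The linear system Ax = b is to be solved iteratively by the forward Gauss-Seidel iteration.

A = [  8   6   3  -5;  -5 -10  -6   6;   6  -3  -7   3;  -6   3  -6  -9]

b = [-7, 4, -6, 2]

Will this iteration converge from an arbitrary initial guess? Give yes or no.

Diagonal D = diag(8, -10, -7, -9); L, U strict lower/upper.
GS T = -(D+L)⁻¹U: row 0 first, T[0,1] = -(6)/(8) = -0.7500; later rows by forward substitution.
  T[0,:] = [+0.0000 -0.7500 -0.3750 +0.6250]
  T[1,:] = [+0.0000 +0.3750 -0.4125 +0.2875]
  T[2,:] = [+0.0000 -0.8036 -0.1446 +0.8411]
  T[3,:] = [+0.0000 +1.1607 +0.2089 -0.8815]
moduli |λ_i(T)| = 1.4623, 0.6823, 0.1289, 0.0000.
ρ(T) = max|λ| = 1.4623; 1.4623 > 1: divergent.

no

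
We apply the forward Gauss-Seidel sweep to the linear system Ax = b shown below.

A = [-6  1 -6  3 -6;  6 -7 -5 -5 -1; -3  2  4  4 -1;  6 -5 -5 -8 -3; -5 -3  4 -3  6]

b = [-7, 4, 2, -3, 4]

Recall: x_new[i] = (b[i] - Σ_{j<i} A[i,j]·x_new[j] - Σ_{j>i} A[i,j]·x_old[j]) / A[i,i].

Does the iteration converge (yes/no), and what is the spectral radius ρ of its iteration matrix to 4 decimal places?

no, ρ = 1.2877

Diagonal D = diag(-6, -7, 4, -8, 6); L, U strict lower/upper.
T_GS = -(D+L)⁻¹U: row 0 first, T[0,1] = -(1)/(-6) = +0.1667; later rows by forward substitution.
  T[0,:] = [+0.0000, +0.1667, -1.0000, +0.5000, -1.0000]
  T[1,:] = [+0.0000, +0.1429, -1.5714, -0.2857, -1.0000]
  T[2,:] = [+0.0000, +0.0536, +0.0357, -0.4821, -0.0000]
  T[3,:] = [+0.0000, +0.0022, +0.2098, +0.8549, -0.5000]
  T[4,:] = [+0.0000, +0.1757, -1.5379, +1.0227, -1.5833]
eigenvalue magnitudes: 1.2877, 0.6346, 0.6346, 0.0717, 0.0000.
spectral radius ρ = 1.2877; 1.2877 > 1, so it fails to converge.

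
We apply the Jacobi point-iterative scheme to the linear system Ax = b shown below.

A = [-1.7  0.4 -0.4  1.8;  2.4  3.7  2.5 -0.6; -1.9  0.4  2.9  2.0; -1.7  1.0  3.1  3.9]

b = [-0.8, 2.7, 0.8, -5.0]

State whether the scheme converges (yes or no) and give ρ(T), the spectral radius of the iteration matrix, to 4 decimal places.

no, ρ = 1.1440

A = D + L + U where D = diag(-1.7, 3.7, 2.9, 3.9).
Jacobi: T = -D⁻¹(L+U), T[0,3] = -(1.8)/(-1.7) = +1.0588; T[0,0] = 0.
  T[0,:] = [+0.0000, +0.2353, -0.2353, +1.0588]
  T[1,:] = [-0.6486, +0.0000, -0.6757, +0.1622]
  T[2,:] = [+0.6552, -0.1379, +0.0000, -0.6897]
  T[3,:] = [+0.4359, -0.2564, -0.7949, +0.0000]
|roots of det(T-λI)|: 1.1440, 0.5184, 0.4795, 0.4795.
ρ(T) = max|λ| = 1.1440; 1.1440 > 1: divergent.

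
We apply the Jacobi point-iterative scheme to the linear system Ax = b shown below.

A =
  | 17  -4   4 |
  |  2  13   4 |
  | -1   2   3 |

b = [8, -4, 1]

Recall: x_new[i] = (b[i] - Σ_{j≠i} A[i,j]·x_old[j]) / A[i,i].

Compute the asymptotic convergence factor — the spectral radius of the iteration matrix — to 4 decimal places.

Write A = D+L+U with D = diag(17, 13, 3).
Jacobi: T = -D⁻¹(L+U), T[1,0] = -(2)/(13) = -0.1538; T[1,1] = 0.
  T[0,:] = [+0.0000  +0.2353  -0.2353]
  T[1,:] = [-0.1538  +0.0000  -0.3077]
  T[2,:] = [+0.3333  -0.6667  +0.0000]
|λ(T)| sorted: 0.4458, 0.3290, 0.3290.
ρ = 0.4458; 0.4458 < 1, so it converges for any x₀.

0.4458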